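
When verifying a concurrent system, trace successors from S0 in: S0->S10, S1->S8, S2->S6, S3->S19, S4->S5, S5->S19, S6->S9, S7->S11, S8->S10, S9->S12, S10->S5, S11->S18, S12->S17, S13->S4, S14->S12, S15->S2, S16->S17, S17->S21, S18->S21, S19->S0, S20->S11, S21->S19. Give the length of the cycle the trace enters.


Trace from S0 until a state repeats:
  S0 -> S10 -> S5 -> S19 -> S0
S0 first seen at step 0, revisited at step 4.
Cycle length = 4 - 0 = 4

4


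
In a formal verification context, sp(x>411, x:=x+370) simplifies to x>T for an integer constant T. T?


Formula: sp(P, x:=E) = exists old_x. (x = E[old_x/x]) AND P[old_x/x] (old_x is the value of x before the assignment; eliminate old_x by solving x = E[old_x/x] for old_x)
Step 1: Precondition P: x>411, i.e. old_x > 411
Step 2: Assignment gives x = old_x + 370, so old_x = x - 370
Step 3: Substitute into P: x - 370 > 411
Step 4: Simplify: x > 411+370 = 781

781


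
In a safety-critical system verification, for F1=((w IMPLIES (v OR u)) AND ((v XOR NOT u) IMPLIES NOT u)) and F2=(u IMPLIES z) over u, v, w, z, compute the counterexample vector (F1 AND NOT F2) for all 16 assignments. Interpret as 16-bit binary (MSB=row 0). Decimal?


F1 = ((w IMPLIES (v OR u)) AND ((v XOR NOT u) IMPLIES NOT u))
F2 = (u IMPLIES z)
Counterexample to F1=>F2 is where F1=1 and F2=0.
Evaluate each row (bits = u,v,w,z, MSB first):
  row 0 [0000]: F1=1 F2=1 -> F1&~F2 -> 0
  row 1 [0001]: F1=1 F2=1 -> F1&~F2 -> 0
  row 2 [0010]: F1=0 F2=1 -> F1&~F2 -> 0
  row 3 [0011]: F1=0 F2=1 -> F1&~F2 -> 0
  row 4 [0100]: F1=1 F2=1 -> F1&~F2 -> 0
  row 5 [0101]: F1=1 F2=1 -> F1&~F2 -> 0
  row 6 [0110]: F1=1 F2=1 -> F1&~F2 -> 0
  row 7 [0111]: F1=1 F2=1 -> F1&~F2 -> 0
  row 8 [1000]: F1=1 F2=0 -> F1&~F2 -> 1
  row 9 [1001]: F1=1 F2=1 -> F1&~F2 -> 0
  row 10 [1010]: F1=1 F2=0 -> F1&~F2 -> 1
  row 11 [1011]: F1=1 F2=1 -> F1&~F2 -> 0
  row 12 [1100]: F1=0 F2=0 -> F1&~F2 -> 0
  row 13 [1101]: F1=0 F2=1 -> F1&~F2 -> 0
  row 14 [1110]: F1=0 F2=0 -> F1&~F2 -> 0
  row 15 [1111]: F1=0 F2=1 -> F1&~F2 -> 0
Full result column, 4 rows per line (u,v fixed per line; w,z runs 00..11 left to right):
  rows 0-3 [u,v=00]: 0000  = hex 0
  rows 4-7 [u,v=01]: 0000  = hex 0
  rows 8-11 [u,v=10]: 1010  = hex A
  rows 12-15 [u,v=11]: 0000  = hex 0
Counterexample vector (row 0 .. row 15) = 0000000010100000
Output column grouped in 4s = 0000 0000 1010 0000 = 0x00A0
Convert to decimal digit by digit (value = value*16 + digit):
  0 -> 0
  0*16 + 0 = 0
  0*16 + 10 (A) = 10
  10*16 + 0 = 160
Decimal = 160

160


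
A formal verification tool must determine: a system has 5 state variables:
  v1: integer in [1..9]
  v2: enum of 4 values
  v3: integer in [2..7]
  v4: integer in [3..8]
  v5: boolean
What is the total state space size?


State space = product of domain sizes of all variables.
Domain sizes:
  v1 (integer in [1..9]): 9
  v2 (enum of 4 values): 4
  v3 (integer in [2..7]): 6
  v4 (integer in [3..8]): 6
  v5 (boolean): 2
Product = 9 * 4 * 6 * 6 * 2 = 2592

2592


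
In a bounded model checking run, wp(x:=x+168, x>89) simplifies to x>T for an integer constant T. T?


Formula: wp(x:=E, P) = P[E/x] (substitute E for x in postcondition)
Step 1: Postcondition: x>89
Step 2: Substitute x+168 for x: x+168>89
Step 3: Solve for x: x > 89-168 = -79

-79


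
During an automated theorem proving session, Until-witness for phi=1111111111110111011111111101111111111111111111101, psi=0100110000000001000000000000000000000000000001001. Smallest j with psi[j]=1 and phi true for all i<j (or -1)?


(phi U psi) at 0: need smallest j with psi[j]=1 and phi[i]=1 for all i in [0,j).
Scan from step 0:
  step 0: phi=1, psi=0 -> continue
  step 1: psi=1 and phi held for [0,1) -> witness found
Witness step = 1

1


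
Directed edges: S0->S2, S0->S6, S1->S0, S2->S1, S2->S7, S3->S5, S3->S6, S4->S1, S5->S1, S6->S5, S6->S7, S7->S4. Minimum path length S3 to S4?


BFS layer-by-layer from S3:
  dist 0: {S3}
  dist 1: {S5, S6}
  dist 2: {S1, S7}
  dist 3: {S0, S4}
  -> S4 reached at distance 3
Shortest path length = 3

3


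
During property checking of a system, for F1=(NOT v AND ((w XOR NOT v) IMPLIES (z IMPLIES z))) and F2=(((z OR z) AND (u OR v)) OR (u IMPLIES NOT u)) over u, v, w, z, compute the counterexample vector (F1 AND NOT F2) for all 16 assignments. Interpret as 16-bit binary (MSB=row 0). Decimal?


F1 = (NOT v AND ((w XOR NOT v) IMPLIES (z IMPLIES z)))
F2 = (((z OR z) AND (u OR v)) OR (u IMPLIES NOT u))
Counterexample to F1=>F2 is where F1=1 and F2=0.
Evaluate each row (bits = u,v,w,z, MSB first):
  row 0 [0000]: F1=1 F2=1 -> F1&~F2 -> 0
  row 1 [0001]: F1=1 F2=1 -> F1&~F2 -> 0
  row 2 [0010]: F1=1 F2=1 -> F1&~F2 -> 0
  row 3 [0011]: F1=1 F2=1 -> F1&~F2 -> 0
  row 4 [0100]: F1=0 F2=1 -> F1&~F2 -> 0
  row 5 [0101]: F1=0 F2=1 -> F1&~F2 -> 0
  row 6 [0110]: F1=0 F2=1 -> F1&~F2 -> 0
  row 7 [0111]: F1=0 F2=1 -> F1&~F2 -> 0
  row 8 [1000]: F1=1 F2=0 -> F1&~F2 -> 1
  row 9 [1001]: F1=1 F2=1 -> F1&~F2 -> 0
  row 10 [1010]: F1=1 F2=0 -> F1&~F2 -> 1
  row 11 [1011]: F1=1 F2=1 -> F1&~F2 -> 0
  row 12 [1100]: F1=0 F2=0 -> F1&~F2 -> 0
  row 13 [1101]: F1=0 F2=1 -> F1&~F2 -> 0
  row 14 [1110]: F1=0 F2=0 -> F1&~F2 -> 0
  row 15 [1111]: F1=0 F2=1 -> F1&~F2 -> 0
Full result column, 4 rows per line (u,v fixed per line; w,z runs 00..11 left to right):
  rows 0-3 [u,v=00]: 0000  = hex 0
  rows 4-7 [u,v=01]: 0000  = hex 0
  rows 8-11 [u,v=10]: 1010  = hex A
  rows 12-15 [u,v=11]: 0000  = hex 0
Counterexample vector (row 0 .. row 15) = 0000000010100000
Output column grouped in 4s = 0000 0000 1010 0000 = 0x00A0
Convert to decimal digit by digit (value = value*16 + digit):
  0 -> 0
  0*16 + 0 = 0
  0*16 + 10 (A) = 10
  10*16 + 0 = 160
Decimal = 160

160


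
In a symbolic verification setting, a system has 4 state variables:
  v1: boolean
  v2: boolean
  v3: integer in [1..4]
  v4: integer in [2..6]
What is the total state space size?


State space = product of domain sizes of all variables.
Domain sizes:
  v1 (boolean): 2
  v2 (boolean): 2
  v3 (integer in [1..4]): 4
  v4 (integer in [2..6]): 5
Product = 2 * 2 * 4 * 5 = 80

80


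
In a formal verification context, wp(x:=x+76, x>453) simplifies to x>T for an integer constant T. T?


Formula: wp(x:=E, P) = P[E/x] (substitute E for x in postcondition)
Step 1: Postcondition: x>453
Step 2: Substitute x+76 for x: x+76>453
Step 3: Solve for x: x > 453-76 = 377

377


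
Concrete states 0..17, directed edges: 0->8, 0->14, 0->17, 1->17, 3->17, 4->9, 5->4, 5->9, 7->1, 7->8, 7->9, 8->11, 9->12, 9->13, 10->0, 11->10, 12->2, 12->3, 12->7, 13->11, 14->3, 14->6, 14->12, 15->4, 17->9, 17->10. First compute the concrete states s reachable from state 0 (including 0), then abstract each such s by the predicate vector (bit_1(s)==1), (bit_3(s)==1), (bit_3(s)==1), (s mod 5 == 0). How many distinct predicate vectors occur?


BFS from 0:
Concrete reachable: {0, 1, 2, 3, 6, 7, 8, 9, 10, 11, 12, 13, 14, 17}
Abstract via predicates (bit_1(s)==1), (bit_3(s)==1), (bit_3(s)==1), (s mod 5 == 0):
  (0,0,0,0) <- {1, 17}
  (0,0,0,1) <- {0}
  (0,1,1,0) <- {8, 9, 12, 13}
  (1,0,0,0) <- {2, 3, 6, 7}
  (1,1,1,0) <- {11, 14}
  (1,1,1,1) <- {10}
Distinct abstract states = 6

6


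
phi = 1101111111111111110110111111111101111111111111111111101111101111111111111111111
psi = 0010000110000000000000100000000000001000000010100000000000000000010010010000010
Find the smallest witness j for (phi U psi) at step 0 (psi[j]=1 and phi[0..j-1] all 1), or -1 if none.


(phi U psi) at 0: need smallest j with psi[j]=1 and phi[i]=1 for all i in [0,j).
Scan from step 0:
  step 0: phi=1, psi=0 -> continue
  step 1: phi=1, psi=0 -> continue
  step 2: psi=1 and phi held for [0,2) -> witness found
Witness step = 2

2


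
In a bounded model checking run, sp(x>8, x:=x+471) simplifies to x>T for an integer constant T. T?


Formula: sp(P, x:=E) = exists old_x. (x = E[old_x/x]) AND P[old_x/x] (old_x is the value of x before the assignment; eliminate old_x by solving x = E[old_x/x] for old_x)
Step 1: Precondition P: x>8, i.e. old_x > 8
Step 2: Assignment gives x = old_x + 471, so old_x = x - 471
Step 3: Substitute into P: x - 471 > 8
Step 4: Simplify: x > 8+471 = 479

479


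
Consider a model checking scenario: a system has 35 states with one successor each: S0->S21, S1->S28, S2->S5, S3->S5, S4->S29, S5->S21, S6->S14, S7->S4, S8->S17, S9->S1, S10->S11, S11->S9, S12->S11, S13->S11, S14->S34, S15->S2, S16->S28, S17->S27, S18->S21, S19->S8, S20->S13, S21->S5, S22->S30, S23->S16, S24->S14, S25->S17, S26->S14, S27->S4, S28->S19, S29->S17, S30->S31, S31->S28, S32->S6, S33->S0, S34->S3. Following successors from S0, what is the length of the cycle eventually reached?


Trace from S0 until a state repeats:
  S0 -> S21 -> S5 -> S21
S21 first seen at step 1, revisited at step 3.
Cycle length = 3 - 1 = 2

2


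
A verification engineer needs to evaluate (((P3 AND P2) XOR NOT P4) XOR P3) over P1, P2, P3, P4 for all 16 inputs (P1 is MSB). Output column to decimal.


Formula: (((P3 AND P2) XOR NOT P4) XOR P3) over P1, P2, P3, P4 (16 rows)
Evaluate each row (bits = P1,P2,P3,P4, MSB first):
  row 0 [0000]: (((0 AND 0) XOR NOT 0) XOR 0) -> 1
  row 1 [0001]: (((0 AND 0) XOR NOT 1) XOR 0) -> 0
  row 2 [0010]: (((1 AND 0) XOR NOT 0) XOR 1) -> 0
  row 3 [0011]: (((1 AND 0) XOR NOT 1) XOR 1) -> 1
  row 4 [0100]: (((0 AND 1) XOR NOT 0) XOR 0) -> 1
  row 5 [0101]: (((0 AND 1) XOR NOT 1) XOR 0) -> 0
  row 6 [0110]: (((1 AND 1) XOR NOT 0) XOR 1) -> 1
  row 7 [0111]: (((1 AND 1) XOR NOT 1) XOR 1) -> 0
  row 8 [1000]: (((0 AND 0) XOR NOT 0) XOR 0) -> 1
  row 9 [1001]: (((0 AND 0) XOR NOT 1) XOR 0) -> 0
  row 10 [1010]: (((1 AND 0) XOR NOT 0) XOR 1) -> 0
  row 11 [1011]: (((1 AND 0) XOR NOT 1) XOR 1) -> 1
  row 12 [1100]: (((0 AND 1) XOR NOT 0) XOR 0) -> 1
  row 13 [1101]: (((0 AND 1) XOR NOT 1) XOR 0) -> 0
  row 14 [1110]: (((1 AND 1) XOR NOT 0) XOR 1) -> 1
  row 15 [1111]: (((1 AND 1) XOR NOT 1) XOR 1) -> 0
Full result column, 4 rows per line (P1,P2 fixed per line; P3,P4 runs 00..11 left to right):
  rows 0-3 [P1,P2=00]: 1001  = hex 9
  rows 4-7 [P1,P2=01]: 1010  = hex A
  rows 8-11 [P1,P2=10]: 1001  = hex 9
  rows 12-15 [P1,P2=11]: 1010  = hex A
Output column (row 0 .. row 15) = 1001101010011010
Output column grouped in 4s = 1001 1010 1001 1010 = 0x9A9A
Convert to decimal digit by digit (value = value*16 + digit):
  9 -> 9
  9*16 + 10 (A) = 154
  154*16 + 9 = 2473
  2473*16 + 10 (A) = 39578
Decimal = 39578

39578


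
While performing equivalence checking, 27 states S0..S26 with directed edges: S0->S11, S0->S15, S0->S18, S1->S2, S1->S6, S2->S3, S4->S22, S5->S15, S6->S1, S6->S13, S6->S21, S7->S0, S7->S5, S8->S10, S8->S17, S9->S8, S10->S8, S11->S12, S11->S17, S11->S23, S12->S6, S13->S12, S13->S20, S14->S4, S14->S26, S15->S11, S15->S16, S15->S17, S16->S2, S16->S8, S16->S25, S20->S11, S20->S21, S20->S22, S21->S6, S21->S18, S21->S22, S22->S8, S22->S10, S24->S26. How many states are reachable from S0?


BFS from S0:
  layer 0: {S0}
  layer 1: {S11, S15, S18}
  layer 2: {S12, S16, S17, S23}
  layer 3: {S2, S6, S8, S25}
  layer 4: {S1, S3, S10, S13, S21}
  layer 5: {S20, S22}
Reachable set: {S0, S1, S2, S3, S6, S8, S10, S11, S12, S13, S15, S16, S17, S18, S20, S21, S22, S23, S25}
Count = 19

19


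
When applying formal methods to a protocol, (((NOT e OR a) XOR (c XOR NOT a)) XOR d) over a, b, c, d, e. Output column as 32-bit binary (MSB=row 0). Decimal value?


Formula: (((NOT e OR a) XOR (c XOR NOT a)) XOR d) over a, b, c, d, e (32 rows)
Evaluate each row (bits = a,b,c,d,e, MSB first):
  row 0 [00000]: (((NOT 0 OR 0) XOR (0 XOR NOT 0)) XOR 0) -> 0
  row 1 [00001]: (((NOT 1 OR 0) XOR (0 XOR NOT 0)) XOR 0) -> 1
  row 2 [00010]: (((NOT 0 OR 0) XOR (0 XOR NOT 0)) XOR 1) -> 1
  row 3 [00011]: (((NOT 1 OR 0) XOR (0 XOR NOT 0)) XOR 1) -> 0
  row 4 [00100]: (((NOT 0 OR 0) XOR (1 XOR NOT 0)) XOR 0) -> 1
  row 5 [00101]: (((NOT 1 OR 0) XOR (1 XOR NOT 0)) XOR 0) -> 0
  row 6 [00110]: (((NOT 0 OR 0) XOR (1 XOR NOT 0)) XOR 1) -> 0
  row 7 [00111]: (((NOT 1 OR 0) XOR (1 XOR NOT 0)) XOR 1) -> 1
  row 8 [01000]: (((NOT 0 OR 0) XOR (0 XOR NOT 0)) XOR 0) -> 0
  row 9 [01001]: (((NOT 1 OR 0) XOR (0 XOR NOT 0)) XOR 0) -> 1
  row 10 [01010]: (((NOT 0 OR 0) XOR (0 XOR NOT 0)) XOR 1) -> 1
  row 11 [01011]: (((NOT 1 OR 0) XOR (0 XOR NOT 0)) XOR 1) -> 0
  row 12 [01100]: (((NOT 0 OR 0) XOR (1 XOR NOT 0)) XOR 0) -> 1
  row 13 [01101]: (((NOT 1 OR 0) XOR (1 XOR NOT 0)) XOR 0) -> 0
  row 14 [01110]: (((NOT 0 OR 0) XOR (1 XOR NOT 0)) XOR 1) -> 0
  row 15 [01111]: (((NOT 1 OR 0) XOR (1 XOR NOT 0)) XOR 1) -> 1
  row 16 [10000]: (((NOT 0 OR 1) XOR (0 XOR NOT 1)) XOR 0) -> 1
  row 17 [10001]: (((NOT 1 OR 1) XOR (0 XOR NOT 1)) XOR 0) -> 1
  row 18 [10010]: (((NOT 0 OR 1) XOR (0 XOR NOT 1)) XOR 1) -> 0
  row 19 [10011]: (((NOT 1 OR 1) XOR (0 XOR NOT 1)) XOR 1) -> 0
  row 20 [10100]: (((NOT 0 OR 1) XOR (1 XOR NOT 1)) XOR 0) -> 0
  row 21 [10101]: (((NOT 1 OR 1) XOR (1 XOR NOT 1)) XOR 0) -> 0
  row 22 [10110]: (((NOT 0 OR 1) XOR (1 XOR NOT 1)) XOR 1) -> 1
  row 23 [10111]: (((NOT 1 OR 1) XOR (1 XOR NOT 1)) XOR 1) -> 1
  row 24 [11000]: (((NOT 0 OR 1) XOR (0 XOR NOT 1)) XOR 0) -> 1
  row 25 [11001]: (((NOT 1 OR 1) XOR (0 XOR NOT 1)) XOR 0) -> 1
  row 26 [11010]: (((NOT 0 OR 1) XOR (0 XOR NOT 1)) XOR 1) -> 0
  row 27 [11011]: (((NOT 1 OR 1) XOR (0 XOR NOT 1)) XOR 1) -> 0
  row 28 [11100]: (((NOT 0 OR 1) XOR (1 XOR NOT 1)) XOR 0) -> 0
  row 29 [11101]: (((NOT 1 OR 1) XOR (1 XOR NOT 1)) XOR 0) -> 0
  row 30 [11110]: (((NOT 0 OR 1) XOR (1 XOR NOT 1)) XOR 1) -> 1
  row 31 [11111]: (((NOT 1 OR 1) XOR (1 XOR NOT 1)) XOR 1) -> 1
Full result column, 4 rows per line (a,b,c fixed per line; d,e runs 00..11 left to right):
  rows 0-3 [a,b,c=000]: 0110  = hex 6
  rows 4-7 [a,b,c=001]: 1001  = hex 9
  rows 8-11 [a,b,c=010]: 0110  = hex 6
  rows 12-15 [a,b,c=011]: 1001  = hex 9
  rows 16-19 [a,b,c=100]: 1100  = hex C
  rows 20-23 [a,b,c=101]: 0011  = hex 3
  rows 24-27 [a,b,c=110]: 1100  = hex C
  rows 28-31 [a,b,c=111]: 0011  = hex 3
Output column (row 0 .. row 31) = 01101001011010011100001111000011
Output column grouped in 4s = 0110 1001 0110 1001 1100 0011 1100 0011 = 0x6969C3C3
Convert to decimal digit by digit (value = value*16 + digit):
  6 -> 6
  6*16 + 9 = 105
  105*16 + 6 = 1686
  1686*16 + 9 = 26985
  26985*16 + 12 (C) = 431772
  431772*16 + 3 = 6908355
  6908355*16 + 12 (C) = 110533692
  110533692*16 + 3 = 1768539075
Decimal = 1768539075

1768539075


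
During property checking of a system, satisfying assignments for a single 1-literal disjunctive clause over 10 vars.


Step 1: Total=2^10=1024
Step 2: Unsat when all 1 false: 2^9=512
Step 3: Sat=1024-512=512

512


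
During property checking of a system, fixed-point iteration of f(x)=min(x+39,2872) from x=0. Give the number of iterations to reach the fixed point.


Step 1: x=0, cap=2872, increment=39
Step 2: x grows by 39 each step until capped at 2872; fixed point is x=2872
Step 3: iterations = ceil(2872/39) = 74

74


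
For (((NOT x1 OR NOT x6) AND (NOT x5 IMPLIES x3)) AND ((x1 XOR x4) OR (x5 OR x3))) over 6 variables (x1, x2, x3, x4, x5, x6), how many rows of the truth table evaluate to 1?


Formula: (((NOT x1 OR NOT x6) AND (NOT x5 IMPLIES x3)) AND ((x1 XOR x4) OR (x5 OR x3))) over 6 vars (64 rows)
Evaluate each row (x1, x2, x3, x4, x5, x6 as bits, MSB first):
  row 0 [000000]: (((NOT 0 OR NOT 0) AND (NOT 0 IMPLIES 0)) AND ((0 XOR 0) OR (0 OR 0))) -> 0
  row 1 [000001]: (((NOT 0 OR NOT 1) AND (NOT 0 IMPLIES 0)) AND ((0 XOR 0) OR (0 OR 0))) -> 0
  row 2 [000010]: (((NOT 0 OR NOT 0) AND (NOT 1 IMPLIES 0)) AND ((0 XOR 0) OR (1 OR 0))) -> 1
  row 3 [000011]: (((NOT 0 OR NOT 1) AND (NOT 1 IMPLIES 0)) AND ((0 XOR 0) OR (1 OR 0))) -> 1
  row 4 [000100]: (((NOT 0 OR NOT 0) AND (NOT 0 IMPLIES 0)) AND ((0 XOR 1) OR (0 OR 0))) -> 0
  (every remaining row is evaluated the same way; all 64 results are listed next)
Full result column, 8 rows per line (x1,x2,x3 fixed per line; x4,x5,x6 runs 000..111 left to right):
  rows 0-7 [x1,x2,x3=000]: 00110011  (ones: 4)
  rows 8-15 [x1,x2,x3=001]: 11111111  (ones: 8)
  rows 16-23 [x1,x2,x3=010]: 00110011  (ones: 4)
  rows 24-31 [x1,x2,x3=011]: 11111111  (ones: 8)
  rows 32-39 [x1,x2,x3=100]: 00100010  (ones: 2)
  rows 40-47 [x1,x2,x3=101]: 10101010  (ones: 4)
  rows 48-55 [x1,x2,x3=110]: 00100010  (ones: 2)
  rows 56-63 [x1,x2,x3=111]: 10101010  (ones: 4)
Count of 1-rows = 4+8+4+8+2+4+2+4 = 36

36


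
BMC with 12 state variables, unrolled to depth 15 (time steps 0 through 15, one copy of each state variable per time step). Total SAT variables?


BMC unrolls to depth k, creating one copy of each state var for steps 0..k.
Step count = 15 + 1 = 16 (steps 0 through 15)
Vars per step = 12
Total = 12 * 16 = 192

192


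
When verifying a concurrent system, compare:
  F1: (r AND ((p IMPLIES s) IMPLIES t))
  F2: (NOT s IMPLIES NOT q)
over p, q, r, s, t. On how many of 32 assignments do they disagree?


F1 = (r AND ((p IMPLIES s) IMPLIES t))
F2 = (NOT s IMPLIES NOT q)
Evaluate both on each of 32 rows (bits = p,q,r,s,t):
  row 0 [00000]: F1=0 F2=1 (differ) -> 1
  row 1 [00001]: F1=0 F2=1 (differ) -> 1
  row 2 [00010]: F1=0 F2=1 (differ) -> 1
  row 3 [00011]: F1=0 F2=1 (differ) -> 1
  row 4 [00100]: F1=0 F2=1 (differ) -> 1
  row 5 [00101]: F1=1 F2=1 -> 0
  row 6 [00110]: F1=0 F2=1 (differ) -> 1
  row 7 [00111]: F1=1 F2=1 -> 0
  row 8 [01000]: F1=0 F2=0 -> 0
  row 9 [01001]: F1=0 F2=0 -> 0
  row 10 [01010]: F1=0 F2=1 (differ) -> 1
  row 11 [01011]: F1=0 F2=1 (differ) -> 1
  row 12 [01100]: F1=0 F2=0 -> 0
  row 13 [01101]: F1=1 F2=0 (differ) -> 1
  row 14 [01110]: F1=0 F2=1 (differ) -> 1
  row 15 [01111]: F1=1 F2=1 -> 0
  row 16 [10000]: F1=0 F2=1 (differ) -> 1
  row 17 [10001]: F1=0 F2=1 (differ) -> 1
  row 18 [10010]: F1=0 F2=1 (differ) -> 1
  row 19 [10011]: F1=0 F2=1 (differ) -> 1
  row 20 [10100]: F1=1 F2=1 -> 0
  row 21 [10101]: F1=1 F2=1 -> 0
  row 22 [10110]: F1=0 F2=1 (differ) -> 1
  row 23 [10111]: F1=1 F2=1 -> 0
  row 24 [11000]: F1=0 F2=0 -> 0
  row 25 [11001]: F1=0 F2=0 -> 0
  row 26 [11010]: F1=0 F2=1 (differ) -> 1
  row 27 [11011]: F1=0 F2=1 (differ) -> 1
  row 28 [11100]: F1=1 F2=0 (differ) -> 1
  row 29 [11101]: F1=1 F2=0 (differ) -> 1
  row 30 [11110]: F1=0 F2=1 (differ) -> 1
  row 31 [11111]: F1=1 F2=1 -> 0
Full result column, 8 rows per line (p,q fixed per line; r,s,t runs 000..111 left to right):
  rows 0-7 [p,q=00]: 11111010  (ones: 6)
  rows 8-15 [p,q=01]: 00110110  (ones: 4)
  rows 16-23 [p,q=10]: 11110010  (ones: 5)
  rows 24-31 [p,q=11]: 00111110  (ones: 5)
Disagreements = 6+4+5+5 = 20

20


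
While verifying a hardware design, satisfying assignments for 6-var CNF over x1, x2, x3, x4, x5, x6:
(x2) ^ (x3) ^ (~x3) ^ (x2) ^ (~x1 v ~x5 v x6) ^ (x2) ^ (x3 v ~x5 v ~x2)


CNF with 7 clauses over 6 vars (64 assignments).
An assignment satisfies CNF iff every clause has >=1 true literal.
Check each row (bits = x1,x2,x3,x4,x5,x6; clause T/F shown):
  row 0 [000000]: clauses=FFTFTFT -> 0
  row 1 [000001]: clauses=FFTFTFT -> 0
  row 2 [000010]: clauses=FFTFTFT -> 0
  row 3 [000011]: clauses=FFTFTFT -> 0
  row 4 [000100]: clauses=FFTFTFT -> 0
  (every remaining row is evaluated the same way; all 64 results are listed next)
Full result column, 8 rows per line (x1,x2,x3 fixed per line; x4,x5,x6 runs 000..111 left to right):
  rows 0-7 [x1,x2,x3=000]: 00000000  (ones: 0)
  rows 8-15 [x1,x2,x3=001]: 00000000  (ones: 0)
  rows 16-23 [x1,x2,x3=010]: 00000000  (ones: 0)
  rows 24-31 [x1,x2,x3=011]: 00000000  (ones: 0)
  rows 32-39 [x1,x2,x3=100]: 00000000  (ones: 0)
  rows 40-47 [x1,x2,x3=101]: 00000000  (ones: 0)
  rows 48-55 [x1,x2,x3=110]: 00000000  (ones: 0)
  rows 56-63 [x1,x2,x3=111]: 00000000  (ones: 0)
Satisfying assignments = 0+0+0+0+0+0+0+0 = 0

0


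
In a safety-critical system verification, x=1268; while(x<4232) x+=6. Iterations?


Step 1: x goes from 1268 toward 4232 by 6; the body runs while x<4232, so iterations = ceil((bound-start)/step)
Step 2: Distance=2964
Step 3: ceil(2964/6)=494

494


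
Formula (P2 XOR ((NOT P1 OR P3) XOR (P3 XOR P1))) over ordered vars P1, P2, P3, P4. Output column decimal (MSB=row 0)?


Formula: (P2 XOR ((NOT P1 OR P3) XOR (P3 XOR P1))) over P1, P2, P3, P4 (16 rows)
Evaluate each row (bits = P1,P2,P3,P4, MSB first):
  row 0 [0000]: (0 XOR ((NOT 0 OR 0) XOR (0 XOR 0))) -> 1
  row 1 [0001]: (0 XOR ((NOT 0 OR 0) XOR (0 XOR 0))) -> 1
  row 2 [0010]: (0 XOR ((NOT 0 OR 1) XOR (1 XOR 0))) -> 0
  row 3 [0011]: (0 XOR ((NOT 0 OR 1) XOR (1 XOR 0))) -> 0
  row 4 [0100]: (1 XOR ((NOT 0 OR 0) XOR (0 XOR 0))) -> 0
  row 5 [0101]: (1 XOR ((NOT 0 OR 0) XOR (0 XOR 0))) -> 0
  row 6 [0110]: (1 XOR ((NOT 0 OR 1) XOR (1 XOR 0))) -> 1
  row 7 [0111]: (1 XOR ((NOT 0 OR 1) XOR (1 XOR 0))) -> 1
  row 8 [1000]: (0 XOR ((NOT 1 OR 0) XOR (0 XOR 1))) -> 1
  row 9 [1001]: (0 XOR ((NOT 1 OR 0) XOR (0 XOR 1))) -> 1
  row 10 [1010]: (0 XOR ((NOT 1 OR 1) XOR (1 XOR 1))) -> 1
  row 11 [1011]: (0 XOR ((NOT 1 OR 1) XOR (1 XOR 1))) -> 1
  row 12 [1100]: (1 XOR ((NOT 1 OR 0) XOR (0 XOR 1))) -> 0
  row 13 [1101]: (1 XOR ((NOT 1 OR 0) XOR (0 XOR 1))) -> 0
  row 14 [1110]: (1 XOR ((NOT 1 OR 1) XOR (1 XOR 1))) -> 0
  row 15 [1111]: (1 XOR ((NOT 1 OR 1) XOR (1 XOR 1))) -> 0
Full result column, 4 rows per line (P1,P2 fixed per line; P3,P4 runs 00..11 left to right):
  rows 0-3 [P1,P2=00]: 1100  = hex C
  rows 4-7 [P1,P2=01]: 0011  = hex 3
  rows 8-11 [P1,P2=10]: 1111  = hex F
  rows 12-15 [P1,P2=11]: 0000  = hex 0
Output column (row 0 .. row 15) = 1100001111110000
Output column grouped in 4s = 1100 0011 1111 0000 = 0xC3F0
Convert to decimal digit by digit (value = value*16 + digit):
  C -> 12
  12*16 + 3 = 195
  195*16 + 15 (F) = 3135
  3135*16 + 0 = 50160
Decimal = 50160

50160


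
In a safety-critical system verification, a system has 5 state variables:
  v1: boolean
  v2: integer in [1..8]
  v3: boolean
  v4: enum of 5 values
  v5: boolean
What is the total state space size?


State space = product of domain sizes of all variables.
Domain sizes:
  v1 (boolean): 2
  v2 (integer in [1..8]): 8
  v3 (boolean): 2
  v4 (enum of 5 values): 5
  v5 (boolean): 2
Product = 2 * 8 * 2 * 5 * 2 = 320

320


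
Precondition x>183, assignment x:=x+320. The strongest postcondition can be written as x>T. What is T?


Formula: sp(P, x:=E) = exists old_x. (x = E[old_x/x]) AND P[old_x/x] (old_x is the value of x before the assignment; eliminate old_x by solving x = E[old_x/x] for old_x)
Step 1: Precondition P: x>183, i.e. old_x > 183
Step 2: Assignment gives x = old_x + 320, so old_x = x - 320
Step 3: Substitute into P: x - 320 > 183
Step 4: Simplify: x > 183+320 = 503

503


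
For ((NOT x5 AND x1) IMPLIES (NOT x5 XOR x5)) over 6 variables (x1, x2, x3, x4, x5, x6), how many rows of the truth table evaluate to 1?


Formula: ((NOT x5 AND x1) IMPLIES (NOT x5 XOR x5)) over 6 vars (64 rows)
Evaluate each row (x1, x2, x3, x4, x5, x6 as bits, MSB first):
  row 0 [000000]: ((NOT 0 AND 0) IMPLIES (NOT 0 XOR 0)) -> 1
  row 1 [000001]: ((NOT 0 AND 0) IMPLIES (NOT 0 XOR 0)) -> 1
  row 2 [000010]: ((NOT 1 AND 0) IMPLIES (NOT 1 XOR 1)) -> 1
  row 3 [000011]: ((NOT 1 AND 0) IMPLIES (NOT 1 XOR 1)) -> 1
  row 4 [000100]: ((NOT 0 AND 0) IMPLIES (NOT 0 XOR 0)) -> 1
  (every remaining row is evaluated the same way; all 64 results are listed next)
Full result column, 8 rows per line (x1,x2,x3 fixed per line; x4,x5,x6 runs 000..111 left to right):
  rows 0-7 [x1,x2,x3=000]: 11111111  (ones: 8)
  rows 8-15 [x1,x2,x3=001]: 11111111  (ones: 8)
  rows 16-23 [x1,x2,x3=010]: 11111111  (ones: 8)
  rows 24-31 [x1,x2,x3=011]: 11111111  (ones: 8)
  rows 32-39 [x1,x2,x3=100]: 11111111  (ones: 8)
  rows 40-47 [x1,x2,x3=101]: 11111111  (ones: 8)
  rows 48-55 [x1,x2,x3=110]: 11111111  (ones: 8)
  rows 56-63 [x1,x2,x3=111]: 11111111  (ones: 8)
Count of 1-rows = 8+8+8+8+8+8+8+8 = 64

64


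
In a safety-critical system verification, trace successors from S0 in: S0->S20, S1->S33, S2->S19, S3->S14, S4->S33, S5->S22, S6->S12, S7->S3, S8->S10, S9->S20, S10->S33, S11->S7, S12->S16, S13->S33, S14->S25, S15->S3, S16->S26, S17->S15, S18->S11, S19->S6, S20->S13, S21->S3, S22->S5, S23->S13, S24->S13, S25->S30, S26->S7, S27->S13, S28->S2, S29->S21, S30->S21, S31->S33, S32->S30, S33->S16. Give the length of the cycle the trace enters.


Trace from S0 until a state repeats:
  S0 -> S20 -> S13 -> S33 -> S16 -> S26 -> S7 -> S3 -> S14 -> S25 -> S30 -> S21 -> S3
S3 first seen at step 7, revisited at step 12.
Cycle length = 12 - 7 = 5

5


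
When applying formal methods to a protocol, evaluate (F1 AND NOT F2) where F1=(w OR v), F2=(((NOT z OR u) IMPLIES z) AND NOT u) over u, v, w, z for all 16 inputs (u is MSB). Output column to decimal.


F1 = (w OR v)
F2 = (((NOT z OR u) IMPLIES z) AND NOT u)
Counterexample to F1=>F2 is where F1=1 and F2=0.
Evaluate each row (bits = u,v,w,z, MSB first):
  row 0 [0000]: F1=0 F2=0 -> F1&~F2 -> 0
  row 1 [0001]: F1=0 F2=1 -> F1&~F2 -> 0
  row 2 [0010]: F1=1 F2=0 -> F1&~F2 -> 1
  row 3 [0011]: F1=1 F2=1 -> F1&~F2 -> 0
  row 4 [0100]: F1=1 F2=0 -> F1&~F2 -> 1
  row 5 [0101]: F1=1 F2=1 -> F1&~F2 -> 0
  row 6 [0110]: F1=1 F2=0 -> F1&~F2 -> 1
  row 7 [0111]: F1=1 F2=1 -> F1&~F2 -> 0
  row 8 [1000]: F1=0 F2=0 -> F1&~F2 -> 0
  row 9 [1001]: F1=0 F2=0 -> F1&~F2 -> 0
  row 10 [1010]: F1=1 F2=0 -> F1&~F2 -> 1
  row 11 [1011]: F1=1 F2=0 -> F1&~F2 -> 1
  row 12 [1100]: F1=1 F2=0 -> F1&~F2 -> 1
  row 13 [1101]: F1=1 F2=0 -> F1&~F2 -> 1
  row 14 [1110]: F1=1 F2=0 -> F1&~F2 -> 1
  row 15 [1111]: F1=1 F2=0 -> F1&~F2 -> 1
Full result column, 4 rows per line (u,v fixed per line; w,z runs 00..11 left to right):
  rows 0-3 [u,v=00]: 0010  = hex 2
  rows 4-7 [u,v=01]: 1010  = hex A
  rows 8-11 [u,v=10]: 0011  = hex 3
  rows 12-15 [u,v=11]: 1111  = hex F
Counterexample vector (row 0 .. row 15) = 0010101000111111
Output column grouped in 4s = 0010 1010 0011 1111 = 0x2A3F
Convert to decimal digit by digit (value = value*16 + digit):
  2 -> 2
  2*16 + 10 (A) = 42
  42*16 + 3 = 675
  675*16 + 15 (F) = 10815
Decimal = 10815

10815


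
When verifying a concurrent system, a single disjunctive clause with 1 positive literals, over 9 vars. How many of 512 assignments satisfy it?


Step 1: Total=2^9=512
Step 2: Unsat when all 1 false: 2^8=256
Step 3: Sat=512-256=256

256


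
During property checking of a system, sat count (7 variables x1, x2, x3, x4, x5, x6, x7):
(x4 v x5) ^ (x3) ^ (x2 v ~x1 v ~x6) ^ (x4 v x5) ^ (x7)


CNF with 5 clauses over 7 vars (128 assignments).
An assignment satisfies CNF iff every clause has >=1 true literal.
Check each row (bits = x1,x2,x3,x4,x5,x6,x7; clause T/F shown):
  row 0 [0000000]: clauses=FFTFF -> 0
  row 1 [0000001]: clauses=FFTFT -> 0
  row 2 [0000010]: clauses=FFTFF -> 0
  row 3 [0000011]: clauses=FFTFT -> 0
  row 4 [0000100]: clauses=TFTTF -> 0
  (every remaining row is evaluated the same way; all 128 results are listed next)
Full result column, 8 rows per line (x1,x2,x3,x4 fixed per line; x5,x6,x7 runs 000..111 left to right):
  rows 0-7 [x1,x2,x3,x4=0000]: 00000000  (ones: 0)
  rows 8-15 [x1,x2,x3,x4=0001]: 00000000  (ones: 0)
  rows 16-23 [x1,x2,x3,x4=0010]: 00000101  (ones: 2)
  rows 24-31 [x1,x2,x3,x4=0011]: 01010101  (ones: 4)
  rows 32-39 [x1,x2,x3,x4=0100]: 00000000  (ones: 0)
  rows 40-47 [x1,x2,x3,x4=0101]: 00000000  (ones: 0)
  rows 48-55 [x1,x2,x3,x4=0110]: 00000101  (ones: 2)
  rows 56-63 [x1,x2,x3,x4=0111]: 01010101  (ones: 4)
  rows 64-71 [x1,x2,x3,x4=1000]: 00000000  (ones: 0)
  rows 72-79 [x1,x2,x3,x4=1001]: 00000000  (ones: 0)
  rows 80-87 [x1,x2,x3,x4=1010]: 00000100  (ones: 1)
  rows 88-95 [x1,x2,x3,x4=1011]: 01000100  (ones: 2)
  rows 96-103 [x1,x2,x3,x4=1100]: 00000000  (ones: 0)
  rows 104-111 [x1,x2,x3,x4=1101]: 00000000  (ones: 0)
  rows 112-119 [x1,x2,x3,x4=1110]: 00000101  (ones: 2)
  rows 120-127 [x1,x2,x3,x4=1111]: 01010101  (ones: 4)
Satisfying assignments = 0+0+2+4+0+0+2+4+0+0+1+2+0+0+2+4 = 21

21


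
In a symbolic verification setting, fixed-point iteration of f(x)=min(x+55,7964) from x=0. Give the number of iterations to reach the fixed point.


Step 1: x=0, cap=7964, increment=55
Step 2: x grows by 55 each step until capped at 7964; fixed point is x=7964
Step 3: iterations = ceil(7964/55) = 145

145


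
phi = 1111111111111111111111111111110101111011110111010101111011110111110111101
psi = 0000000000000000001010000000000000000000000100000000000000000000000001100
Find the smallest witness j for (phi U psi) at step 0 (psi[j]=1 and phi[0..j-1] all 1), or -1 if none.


(phi U psi) at 0: need smallest j with psi[j]=1 and phi[i]=1 for all i in [0,j).
Scan from step 0:
  step 0: phi=1, psi=0 -> continue
  step 1: phi=1, psi=0 -> continue
  step 2: phi=1, psi=0 -> continue
  step 3: phi=1, psi=0 -> continue
  step 18: psi=1 and phi held for [0,18) -> witness found
Witness step = 18

18


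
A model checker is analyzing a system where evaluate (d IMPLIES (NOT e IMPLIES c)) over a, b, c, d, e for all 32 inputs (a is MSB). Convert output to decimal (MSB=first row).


Formula: (d IMPLIES (NOT e IMPLIES c)) over a, b, c, d, e (32 rows)
Evaluate each row (bits = a,b,c,d,e, MSB first):
  row 0 [00000]: (0 IMPLIES (NOT 0 IMPLIES 0)) -> 1
  row 1 [00001]: (0 IMPLIES (NOT 1 IMPLIES 0)) -> 1
  row 2 [00010]: (1 IMPLIES (NOT 0 IMPLIES 0)) -> 0
  row 3 [00011]: (1 IMPLIES (NOT 1 IMPLIES 0)) -> 1
  row 4 [00100]: (0 IMPLIES (NOT 0 IMPLIES 1)) -> 1
  row 5 [00101]: (0 IMPLIES (NOT 1 IMPLIES 1)) -> 1
  row 6 [00110]: (1 IMPLIES (NOT 0 IMPLIES 1)) -> 1
  row 7 [00111]: (1 IMPLIES (NOT 1 IMPLIES 1)) -> 1
  row 8 [01000]: (0 IMPLIES (NOT 0 IMPLIES 0)) -> 1
  row 9 [01001]: (0 IMPLIES (NOT 1 IMPLIES 0)) -> 1
  row 10 [01010]: (1 IMPLIES (NOT 0 IMPLIES 0)) -> 0
  row 11 [01011]: (1 IMPLIES (NOT 1 IMPLIES 0)) -> 1
  row 12 [01100]: (0 IMPLIES (NOT 0 IMPLIES 1)) -> 1
  row 13 [01101]: (0 IMPLIES (NOT 1 IMPLIES 1)) -> 1
  row 14 [01110]: (1 IMPLIES (NOT 0 IMPLIES 1)) -> 1
  row 15 [01111]: (1 IMPLIES (NOT 1 IMPLIES 1)) -> 1
  row 16 [10000]: (0 IMPLIES (NOT 0 IMPLIES 0)) -> 1
  row 17 [10001]: (0 IMPLIES (NOT 1 IMPLIES 0)) -> 1
  row 18 [10010]: (1 IMPLIES (NOT 0 IMPLIES 0)) -> 0
  row 19 [10011]: (1 IMPLIES (NOT 1 IMPLIES 0)) -> 1
  row 20 [10100]: (0 IMPLIES (NOT 0 IMPLIES 1)) -> 1
  row 21 [10101]: (0 IMPLIES (NOT 1 IMPLIES 1)) -> 1
  row 22 [10110]: (1 IMPLIES (NOT 0 IMPLIES 1)) -> 1
  row 23 [10111]: (1 IMPLIES (NOT 1 IMPLIES 1)) -> 1
  row 24 [11000]: (0 IMPLIES (NOT 0 IMPLIES 0)) -> 1
  row 25 [11001]: (0 IMPLIES (NOT 1 IMPLIES 0)) -> 1
  row 26 [11010]: (1 IMPLIES (NOT 0 IMPLIES 0)) -> 0
  row 27 [11011]: (1 IMPLIES (NOT 1 IMPLIES 0)) -> 1
  row 28 [11100]: (0 IMPLIES (NOT 0 IMPLIES 1)) -> 1
  row 29 [11101]: (0 IMPLIES (NOT 1 IMPLIES 1)) -> 1
  row 30 [11110]: (1 IMPLIES (NOT 0 IMPLIES 1)) -> 1
  row 31 [11111]: (1 IMPLIES (NOT 1 IMPLIES 1)) -> 1
Full result column, 4 rows per line (a,b,c fixed per line; d,e runs 00..11 left to right):
  rows 0-3 [a,b,c=000]: 1101  = hex D
  rows 4-7 [a,b,c=001]: 1111  = hex F
  rows 8-11 [a,b,c=010]: 1101  = hex D
  rows 12-15 [a,b,c=011]: 1111  = hex F
  rows 16-19 [a,b,c=100]: 1101  = hex D
  rows 20-23 [a,b,c=101]: 1111  = hex F
  rows 24-27 [a,b,c=110]: 1101  = hex D
  rows 28-31 [a,b,c=111]: 1111  = hex F
Output column (row 0 .. row 31) = 11011111110111111101111111011111
Output column grouped in 4s = 1101 1111 1101 1111 1101 1111 1101 1111 = 0xDFDFDFDF
Convert to decimal digit by digit (value = value*16 + digit):
  D -> 13
  13*16 + 15 (F) = 223
  223*16 + 13 (D) = 3581
  3581*16 + 15 (F) = 57311
  57311*16 + 13 (D) = 916989
  916989*16 + 15 (F) = 14671839
  14671839*16 + 13 (D) = 234749437
  234749437*16 + 15 (F) = 3755991007
Decimal = 3755991007

3755991007


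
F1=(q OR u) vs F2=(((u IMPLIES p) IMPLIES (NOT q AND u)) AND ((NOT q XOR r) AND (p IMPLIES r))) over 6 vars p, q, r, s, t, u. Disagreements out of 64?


F1 = (q OR u)
F2 = (((u IMPLIES p) IMPLIES (NOT q AND u)) AND ((NOT q XOR r) AND (p IMPLIES r)))
Evaluate both on each of 64 rows (bits = p,q,r,s,t,u):
  row 0 [000000]: F1=0 F2=0 -> 0
  row 1 [000001]: F1=1 F2=1 -> 0
  row 2 [000010]: F1=0 F2=0 -> 0
  row 3 [000011]: F1=1 F2=1 -> 0
  row 4 [000100]: F1=0 F2=0 -> 0
  (every remaining row is evaluated the same way; all 64 results are listed next)
Full result column, 8 rows per line (p,q,r fixed per line; s,t,u runs 000..111 left to right):
  rows 0-7 [p,q,r=000]: 00000000  (ones: 0)
  rows 8-15 [p,q,r=001]: 01010101  (ones: 4)
  rows 16-23 [p,q,r=010]: 11111111  (ones: 8)
  rows 24-31 [p,q,r=011]: 10101010  (ones: 4)
  rows 32-39 [p,q,r=100]: 01010101  (ones: 4)
  rows 40-47 [p,q,r=101]: 01010101  (ones: 4)
  rows 48-55 [p,q,r=110]: 11111111  (ones: 8)
  rows 56-63 [p,q,r=111]: 11111111  (ones: 8)
Disagreements = 0+4+8+4+4+4+8+8 = 40

40


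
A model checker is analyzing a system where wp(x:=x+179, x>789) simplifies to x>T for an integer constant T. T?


Formula: wp(x:=E, P) = P[E/x] (substitute E for x in postcondition)
Step 1: Postcondition: x>789
Step 2: Substitute x+179 for x: x+179>789
Step 3: Solve for x: x > 789-179 = 610

610


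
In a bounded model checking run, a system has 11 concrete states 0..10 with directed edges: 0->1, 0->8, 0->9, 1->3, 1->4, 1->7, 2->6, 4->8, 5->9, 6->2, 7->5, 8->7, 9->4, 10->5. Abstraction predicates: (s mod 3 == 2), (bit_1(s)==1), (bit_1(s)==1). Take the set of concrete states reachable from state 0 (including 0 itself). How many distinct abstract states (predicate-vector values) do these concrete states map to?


BFS from 0:
Concrete reachable: {0, 1, 3, 4, 5, 7, 8, 9}
Abstract via predicates (s mod 3 == 2), (bit_1(s)==1), (bit_1(s)==1):
  (0,0,0) <- {0, 1, 4, 9}
  (0,1,1) <- {3, 7}
  (1,0,0) <- {5, 8}
Distinct abstract states = 3

3


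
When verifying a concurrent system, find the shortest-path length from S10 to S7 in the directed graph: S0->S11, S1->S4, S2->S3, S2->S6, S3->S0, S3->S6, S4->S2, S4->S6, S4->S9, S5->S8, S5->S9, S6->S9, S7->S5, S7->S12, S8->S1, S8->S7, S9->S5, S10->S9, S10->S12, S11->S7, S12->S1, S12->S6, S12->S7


BFS layer-by-layer from S10:
  dist 0: {S10}
  dist 1: {S9, S12}
  dist 2: {S1, S5, S6, S7}
  -> S7 reached at distance 2
Shortest path length = 2

2


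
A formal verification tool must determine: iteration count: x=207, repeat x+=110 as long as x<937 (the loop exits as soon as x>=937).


Step 1: x goes from 207 toward 937 by 110; the body runs while x<937, so iterations = ceil((bound-start)/step)
Step 2: Distance=730
Step 3: ceil(730/110)=7

7


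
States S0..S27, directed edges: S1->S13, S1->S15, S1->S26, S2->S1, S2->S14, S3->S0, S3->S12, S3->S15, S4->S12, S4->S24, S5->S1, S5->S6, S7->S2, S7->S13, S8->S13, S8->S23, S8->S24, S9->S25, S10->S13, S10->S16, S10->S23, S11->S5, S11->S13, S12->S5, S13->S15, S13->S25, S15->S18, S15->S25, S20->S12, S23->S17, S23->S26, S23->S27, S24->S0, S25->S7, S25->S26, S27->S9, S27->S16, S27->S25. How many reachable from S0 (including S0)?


BFS from S0:
  layer 0: {S0}
Reachable set: {S0}
Count = 1

1


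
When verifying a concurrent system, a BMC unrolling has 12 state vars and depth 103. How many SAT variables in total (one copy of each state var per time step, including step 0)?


BMC unrolls to depth k, creating one copy of each state var for steps 0..k.
Step count = 103 + 1 = 104 (steps 0 through 103)
Vars per step = 12
Total = 12 * 104 = 1248

1248


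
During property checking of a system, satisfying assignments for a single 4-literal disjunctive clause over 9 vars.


Step 1: Total=2^9=512
Step 2: Unsat when all 4 false: 2^5=32
Step 3: Sat=512-32=480

480


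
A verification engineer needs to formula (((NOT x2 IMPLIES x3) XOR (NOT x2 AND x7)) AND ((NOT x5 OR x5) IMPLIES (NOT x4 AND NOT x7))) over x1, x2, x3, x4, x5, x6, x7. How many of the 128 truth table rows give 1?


Formula: (((NOT x2 IMPLIES x3) XOR (NOT x2 AND x7)) AND ((NOT x5 OR x5) IMPLIES (NOT x4 AND NOT x7))) over 7 vars (128 rows)
Evaluate each row (x1, x2, x3, x4, x5, x6, x7 as bits, MSB first):
  row 0 [0000000]: (((NOT 0 IMPLIES 0) XOR (NOT 0 AND 0)) AND ((NOT 0 OR 0) IMPLIES (NOT 0 AND NOT 0))) -> 0
  row 1 [0000001]: (((NOT 0 IMPLIES 0) XOR (NOT 0 AND 1)) AND ((NOT 0 OR 0) IMPLIES (NOT 0 AND NOT 1))) -> 0
  row 2 [0000010]: (((NOT 0 IMPLIES 0) XOR (NOT 0 AND 0)) AND ((NOT 0 OR 0) IMPLIES (NOT 0 AND NOT 0))) -> 0
  row 3 [0000011]: (((NOT 0 IMPLIES 0) XOR (NOT 0 AND 1)) AND ((NOT 0 OR 0) IMPLIES (NOT 0 AND NOT 1))) -> 0
  row 4 [0000100]: (((NOT 0 IMPLIES 0) XOR (NOT 0 AND 0)) AND ((NOT 1 OR 1) IMPLIES (NOT 0 AND NOT 0))) -> 0
  (every remaining row is evaluated the same way; all 128 results are listed next)
Full result column, 8 rows per line (x1,x2,x3,x4 fixed per line; x5,x6,x7 runs 000..111 left to right):
  rows 0-7 [x1,x2,x3,x4=0000]: 00000000  (ones: 0)
  rows 8-15 [x1,x2,x3,x4=0001]: 00000000  (ones: 0)
  rows 16-23 [x1,x2,x3,x4=0010]: 10101010  (ones: 4)
  rows 24-31 [x1,x2,x3,x4=0011]: 00000000  (ones: 0)
  rows 32-39 [x1,x2,x3,x4=0100]: 10101010  (ones: 4)
  rows 40-47 [x1,x2,x3,x4=0101]: 00000000  (ones: 0)
  rows 48-55 [x1,x2,x3,x4=0110]: 10101010  (ones: 4)
  rows 56-63 [x1,x2,x3,x4=0111]: 00000000  (ones: 0)
  rows 64-71 [x1,x2,x3,x4=1000]: 00000000  (ones: 0)
  rows 72-79 [x1,x2,x3,x4=1001]: 00000000  (ones: 0)
  rows 80-87 [x1,x2,x3,x4=1010]: 10101010  (ones: 4)
  rows 88-95 [x1,x2,x3,x4=1011]: 00000000  (ones: 0)
  rows 96-103 [x1,x2,x3,x4=1100]: 10101010  (ones: 4)
  rows 104-111 [x1,x2,x3,x4=1101]: 00000000  (ones: 0)
  rows 112-119 [x1,x2,x3,x4=1110]: 10101010  (ones: 4)
  rows 120-127 [x1,x2,x3,x4=1111]: 00000000  (ones: 0)
Count of 1-rows = 0+0+4+0+4+0+4+0+0+0+4+0+4+0+4+0 = 24

24


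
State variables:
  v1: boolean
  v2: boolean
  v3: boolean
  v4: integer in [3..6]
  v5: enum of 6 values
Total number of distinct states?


State space = product of domain sizes of all variables.
Domain sizes:
  v1 (boolean): 2
  v2 (boolean): 2
  v3 (boolean): 2
  v4 (integer in [3..6]): 4
  v5 (enum of 6 values): 6
Product = 2 * 2 * 2 * 4 * 6 = 192

192


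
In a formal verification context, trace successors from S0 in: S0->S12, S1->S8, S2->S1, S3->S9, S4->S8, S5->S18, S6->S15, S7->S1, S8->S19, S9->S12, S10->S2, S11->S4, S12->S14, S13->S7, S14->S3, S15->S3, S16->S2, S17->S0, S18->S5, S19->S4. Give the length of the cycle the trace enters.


Trace from S0 until a state repeats:
  S0 -> S12 -> S14 -> S3 -> S9 -> S12
S12 first seen at step 1, revisited at step 5.
Cycle length = 5 - 1 = 4

4


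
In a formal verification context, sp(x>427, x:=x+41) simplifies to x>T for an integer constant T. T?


Formula: sp(P, x:=E) = exists old_x. (x = E[old_x/x]) AND P[old_x/x] (old_x is the value of x before the assignment; eliminate old_x by solving x = E[old_x/x] for old_x)
Step 1: Precondition P: x>427, i.e. old_x > 427
Step 2: Assignment gives x = old_x + 41, so old_x = x - 41
Step 3: Substitute into P: x - 41 > 427
Step 4: Simplify: x > 427+41 = 468

468


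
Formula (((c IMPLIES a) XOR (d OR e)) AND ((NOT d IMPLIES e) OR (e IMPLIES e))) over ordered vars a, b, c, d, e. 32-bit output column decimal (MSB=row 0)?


Formula: (((c IMPLIES a) XOR (d OR e)) AND ((NOT d IMPLIES e) OR (e IMPLIES e))) over a, b, c, d, e (32 rows)
Evaluate each row (bits = a,b,c,d,e, MSB first):
  row 0 [00000]: (((0 IMPLIES 0) XOR (0 OR 0)) AND ((NOT 0 IMPLIES 0) OR (0 IMPLIES 0))) -> 1
  row 1 [00001]: (((0 IMPLIES 0) XOR (0 OR 1)) AND ((NOT 0 IMPLIES 1) OR (1 IMPLIES 1))) -> 0
  row 2 [00010]: (((0 IMPLIES 0) XOR (1 OR 0)) AND ((NOT 1 IMPLIES 0) OR (0 IMPLIES 0))) -> 0
  row 3 [00011]: (((0 IMPLIES 0) XOR (1 OR 1)) AND ((NOT 1 IMPLIES 1) OR (1 IMPLIES 1))) -> 0
  row 4 [00100]: (((1 IMPLIES 0) XOR (0 OR 0)) AND ((NOT 0 IMPLIES 0) OR (0 IMPLIES 0))) -> 0
  row 5 [00101]: (((1 IMPLIES 0) XOR (0 OR 1)) AND ((NOT 0 IMPLIES 1) OR (1 IMPLIES 1))) -> 1
  row 6 [00110]: (((1 IMPLIES 0) XOR (1 OR 0)) AND ((NOT 1 IMPLIES 0) OR (0 IMPLIES 0))) -> 1
  row 7 [00111]: (((1 IMPLIES 0) XOR (1 OR 1)) AND ((NOT 1 IMPLIES 1) OR (1 IMPLIES 1))) -> 1
  row 8 [01000]: (((0 IMPLIES 0) XOR (0 OR 0)) AND ((NOT 0 IMPLIES 0) OR (0 IMPLIES 0))) -> 1
  row 9 [01001]: (((0 IMPLIES 0) XOR (0 OR 1)) AND ((NOT 0 IMPLIES 1) OR (1 IMPLIES 1))) -> 0
  row 10 [01010]: (((0 IMPLIES 0) XOR (1 OR 0)) AND ((NOT 1 IMPLIES 0) OR (0 IMPLIES 0))) -> 0
  row 11 [01011]: (((0 IMPLIES 0) XOR (1 OR 1)) AND ((NOT 1 IMPLIES 1) OR (1 IMPLIES 1))) -> 0
  row 12 [01100]: (((1 IMPLIES 0) XOR (0 OR 0)) AND ((NOT 0 IMPLIES 0) OR (0 IMPLIES 0))) -> 0
  row 13 [01101]: (((1 IMPLIES 0) XOR (0 OR 1)) AND ((NOT 0 IMPLIES 1) OR (1 IMPLIES 1))) -> 1
  row 14 [01110]: (((1 IMPLIES 0) XOR (1 OR 0)) AND ((NOT 1 IMPLIES 0) OR (0 IMPLIES 0))) -> 1
  row 15 [01111]: (((1 IMPLIES 0) XOR (1 OR 1)) AND ((NOT 1 IMPLIES 1) OR (1 IMPLIES 1))) -> 1
  row 16 [10000]: (((0 IMPLIES 1) XOR (0 OR 0)) AND ((NOT 0 IMPLIES 0) OR (0 IMPLIES 0))) -> 1
  row 17 [10001]: (((0 IMPLIES 1) XOR (0 OR 1)) AND ((NOT 0 IMPLIES 1) OR (1 IMPLIES 1))) -> 0
  row 18 [10010]: (((0 IMPLIES 1) XOR (1 OR 0)) AND ((NOT 1 IMPLIES 0) OR (0 IMPLIES 0))) -> 0
  row 19 [10011]: (((0 IMPLIES 1) XOR (1 OR 1)) AND ((NOT 1 IMPLIES 1) OR (1 IMPLIES 1))) -> 0
  row 20 [10100]: (((1 IMPLIES 1) XOR (0 OR 0)) AND ((NOT 0 IMPLIES 0) OR (0 IMPLIES 0))) -> 1
  row 21 [10101]: (((1 IMPLIES 1) XOR (0 OR 1)) AND ((NOT 0 IMPLIES 1) OR (1 IMPLIES 1))) -> 0
  row 22 [10110]: (((1 IMPLIES 1) XOR (1 OR 0)) AND ((NOT 1 IMPLIES 0) OR (0 IMPLIES 0))) -> 0
  row 23 [10111]: (((1 IMPLIES 1) XOR (1 OR 1)) AND ((NOT 1 IMPLIES 1) OR (1 IMPLIES 1))) -> 0
  row 24 [11000]: (((0 IMPLIES 1) XOR (0 OR 0)) AND ((NOT 0 IMPLIES 0) OR (0 IMPLIES 0))) -> 1
  row 25 [11001]: (((0 IMPLIES 1) XOR (0 OR 1)) AND ((NOT 0 IMPLIES 1) OR (1 IMPLIES 1))) -> 0
  row 26 [11010]: (((0 IMPLIES 1) XOR (1 OR 0)) AND ((NOT 1 IMPLIES 0) OR (0 IMPLIES 0))) -> 0
  row 27 [11011]: (((0 IMPLIES 1) XOR (1 OR 1)) AND ((NOT 1 IMPLIES 1) OR (1 IMPLIES 1))) -> 0
  row 28 [11100]: (((1 IMPLIES 1) XOR (0 OR 0)) AND ((NOT 0 IMPLIES 0) OR (0 IMPLIES 0))) -> 1
  row 29 [11101]: (((1 IMPLIES 1) XOR (0 OR 1)) AND ((NOT 0 IMPLIES 1) OR (1 IMPLIES 1))) -> 0
  row 30 [11110]: (((1 IMPLIES 1) XOR (1 OR 0)) AND ((NOT 1 IMPLIES 0) OR (0 IMPLIES 0))) -> 0
  row 31 [11111]: (((1 IMPLIES 1) XOR (1 OR 1)) AND ((NOT 1 IMPLIES 1) OR (1 IMPLIES 1))) -> 0
Full result column, 4 rows per line (a,b,c fixed per line; d,e runs 00..11 left to right):
  rows 0-3 [a,b,c=000]: 1000  = hex 8
  rows 4-7 [a,b,c=001]: 0111  = hex 7
  rows 8-11 [a,b,c=010]: 1000  = hex 8
  rows 12-15 [a,b,c=011]: 0111  = hex 7
  rows 16-19 [a,b,c=100]: 1000  = hex 8
  rows 20-23 [a,b,c=101]: 1000  = hex 8
  rows 24-27 [a,b,c=110]: 1000  = hex 8
  rows 28-31 [a,b,c=111]: 1000  = hex 8
Output column (row 0 .. row 31) = 10000111100001111000100010001000
Output column grouped in 4s = 1000 0111 1000 0111 1000 1000 1000 1000 = 0x87878888
Convert to decimal digit by digit (value = value*16 + digit):
  8 -> 8
  8*16 + 7 = 135
  135*16 + 8 = 2168
  2168*16 + 7 = 34695
  34695*16 + 8 = 555128
  555128*16 + 8 = 8882056
  8882056*16 + 8 = 142112904
  142112904*16 + 8 = 2273806472
Decimal = 2273806472

2273806472
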